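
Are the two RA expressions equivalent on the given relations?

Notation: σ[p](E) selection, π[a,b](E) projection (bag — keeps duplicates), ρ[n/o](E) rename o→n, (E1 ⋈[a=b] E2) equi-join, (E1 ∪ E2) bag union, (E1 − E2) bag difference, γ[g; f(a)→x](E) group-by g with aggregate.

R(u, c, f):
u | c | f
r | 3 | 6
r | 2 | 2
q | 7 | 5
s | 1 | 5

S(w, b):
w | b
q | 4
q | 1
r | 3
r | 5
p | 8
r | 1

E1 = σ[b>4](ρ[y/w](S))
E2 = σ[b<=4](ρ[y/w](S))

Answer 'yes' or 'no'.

E1 per-node cardinality:
  S → 6
  ρ[y/w](S) → 6
  σ[b>4](ρ[y/w](S)) → 2
E2 per-node cardinality:
  S → 6
  ρ[y/w](S) → 6
  σ[b<=4](ρ[y/w](S)) → 4

E1 result:
y | b
p | 8
r | 5
E2 result:
y | b
q | 1
q | 4
r | 1
r | 3
Witness: ('r', 1) appears 0× in E1 but 1× in E2.

no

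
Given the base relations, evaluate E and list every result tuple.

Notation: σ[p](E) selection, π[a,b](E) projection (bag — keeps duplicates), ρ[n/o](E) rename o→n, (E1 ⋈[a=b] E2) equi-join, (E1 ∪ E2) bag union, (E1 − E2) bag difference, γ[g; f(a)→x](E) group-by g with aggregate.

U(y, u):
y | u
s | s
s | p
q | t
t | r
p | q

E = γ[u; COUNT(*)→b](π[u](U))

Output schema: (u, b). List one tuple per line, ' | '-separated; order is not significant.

Stepwise |·|:
  U → 5
  π[u](U) → 5
  γ[u; COUNT(*)→b](π[u](U)) → 5

== RESULT ==
u | b
p | 1
q | 1
r | 1
s | 1
t | 1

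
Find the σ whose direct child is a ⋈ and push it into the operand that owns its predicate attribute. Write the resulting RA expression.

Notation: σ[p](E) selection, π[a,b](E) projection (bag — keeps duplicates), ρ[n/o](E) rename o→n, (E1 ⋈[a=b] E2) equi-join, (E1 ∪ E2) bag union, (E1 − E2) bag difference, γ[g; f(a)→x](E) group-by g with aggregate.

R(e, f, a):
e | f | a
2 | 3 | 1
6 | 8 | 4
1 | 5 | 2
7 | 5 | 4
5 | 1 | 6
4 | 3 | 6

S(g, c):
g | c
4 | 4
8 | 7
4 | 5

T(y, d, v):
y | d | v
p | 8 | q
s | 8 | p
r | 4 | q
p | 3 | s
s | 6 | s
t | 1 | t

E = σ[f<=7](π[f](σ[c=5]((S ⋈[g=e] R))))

σ filters on c, owned by the left side.
E' = σ[f<=7](π[f]((σ[c=5](S) ⋈[g=e] R)))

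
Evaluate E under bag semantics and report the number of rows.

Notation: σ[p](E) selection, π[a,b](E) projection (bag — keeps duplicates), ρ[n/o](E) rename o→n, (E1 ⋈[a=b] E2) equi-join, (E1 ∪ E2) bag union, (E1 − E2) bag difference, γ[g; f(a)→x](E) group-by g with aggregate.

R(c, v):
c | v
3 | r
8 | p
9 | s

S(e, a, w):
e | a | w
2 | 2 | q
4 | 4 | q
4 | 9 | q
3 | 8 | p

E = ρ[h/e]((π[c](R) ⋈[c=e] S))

Subexpression sizes:
  R → 3
  π[c](R) → 3
  S → 4
  (π[c](R) ⋈[c=e] S) → 1
  ρ[h/e]((π[c](R) ⋈[c=e] S)) → 1

|E| = 1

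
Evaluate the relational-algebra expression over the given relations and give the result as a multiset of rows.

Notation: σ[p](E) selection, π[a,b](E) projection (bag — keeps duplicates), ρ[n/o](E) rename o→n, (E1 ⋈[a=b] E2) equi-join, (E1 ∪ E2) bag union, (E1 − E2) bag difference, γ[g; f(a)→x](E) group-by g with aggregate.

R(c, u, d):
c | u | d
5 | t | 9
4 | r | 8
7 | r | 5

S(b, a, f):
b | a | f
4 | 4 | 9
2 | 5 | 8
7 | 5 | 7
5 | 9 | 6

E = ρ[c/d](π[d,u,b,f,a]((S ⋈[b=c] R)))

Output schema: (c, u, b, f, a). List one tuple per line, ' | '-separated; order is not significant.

Per-node cardinality:
  S → 4
  R → 3
  (S ⋈[b=c] R) → 3
  π[d,u,b,f,a]((S ⋈[b=c] R)) → 3
  ρ[c/d](π[d,u,b,f,a]((S ⋈[b=c] R))) → 3

== RESULT ==
c | u | b | f | a
5 | r | 7 | 7 | 5
8 | r | 4 | 9 | 4
9 | t | 5 | 6 | 9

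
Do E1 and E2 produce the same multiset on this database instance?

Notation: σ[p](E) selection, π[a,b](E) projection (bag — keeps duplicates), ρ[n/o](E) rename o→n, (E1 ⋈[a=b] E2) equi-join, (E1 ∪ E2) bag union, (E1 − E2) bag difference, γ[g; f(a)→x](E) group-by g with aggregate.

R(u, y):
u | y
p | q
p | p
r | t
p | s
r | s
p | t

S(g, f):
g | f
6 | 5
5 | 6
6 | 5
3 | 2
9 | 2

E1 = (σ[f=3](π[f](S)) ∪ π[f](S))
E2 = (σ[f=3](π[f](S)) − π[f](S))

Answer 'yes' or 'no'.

E1 subexpression sizes:
  S → 5
  π[f](S) → 5
  σ[f=3](π[f](S)) → 0
  S → 5
  π[f](S) → 5
  (σ[f=3](π[f](S)) ∪ π[f](S)) → 5
E2 subexpression sizes:
  S → 5
  π[f](S) → 5
  σ[f=3](π[f](S)) → 0
  S → 5
  π[f](S) → 5
  (σ[f=3](π[f](S)) − π[f](S)) → 0

E1 result:
f
2
2
5
5
6
E2 result:
f
(0 rows)
Witness: (6,) appears 1× in E1 but 0× in E2.

no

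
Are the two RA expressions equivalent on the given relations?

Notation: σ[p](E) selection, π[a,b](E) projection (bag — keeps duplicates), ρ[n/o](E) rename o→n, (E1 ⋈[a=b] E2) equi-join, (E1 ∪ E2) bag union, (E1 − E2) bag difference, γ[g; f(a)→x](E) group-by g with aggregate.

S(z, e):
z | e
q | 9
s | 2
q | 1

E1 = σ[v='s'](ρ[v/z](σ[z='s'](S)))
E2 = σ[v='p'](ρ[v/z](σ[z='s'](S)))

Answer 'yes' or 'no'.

E1 stepwise |·|:
  S → 3
  σ[z='s'](S) → 1
  ρ[v/z](σ[z='s'](S)) → 1
  σ[v='s'](ρ[v/z](σ[z='s'](S))) → 1
E2 stepwise |·|:
  S → 3
  σ[z='s'](S) → 1
  ρ[v/z](σ[z='s'](S)) → 1
  σ[v='p'](ρ[v/z](σ[z='s'](S))) → 0

E1 result:
v | e
s | 2
E2 result:
v | e
(0 rows)
Witness: ('s', 2) appears 1× in E1 but 0× in E2.

no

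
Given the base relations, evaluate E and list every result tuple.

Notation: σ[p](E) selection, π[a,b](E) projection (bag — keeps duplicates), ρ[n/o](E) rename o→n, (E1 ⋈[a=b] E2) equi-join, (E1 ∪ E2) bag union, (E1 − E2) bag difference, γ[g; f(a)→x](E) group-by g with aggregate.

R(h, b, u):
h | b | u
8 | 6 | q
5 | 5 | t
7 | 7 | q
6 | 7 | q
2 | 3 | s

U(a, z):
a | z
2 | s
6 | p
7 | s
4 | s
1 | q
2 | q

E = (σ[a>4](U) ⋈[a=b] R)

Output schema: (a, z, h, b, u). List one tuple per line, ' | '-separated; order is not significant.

Subexpression sizes:
  U → 6
  σ[a>4](U) → 2
  R → 5
  (σ[a>4](U) ⋈[a=b] R) → 3

== RESULT ==
a | z | h | b | u
6 | p | 8 | 6 | q
7 | s | 6 | 7 | q
7 | s | 7 | 7 | q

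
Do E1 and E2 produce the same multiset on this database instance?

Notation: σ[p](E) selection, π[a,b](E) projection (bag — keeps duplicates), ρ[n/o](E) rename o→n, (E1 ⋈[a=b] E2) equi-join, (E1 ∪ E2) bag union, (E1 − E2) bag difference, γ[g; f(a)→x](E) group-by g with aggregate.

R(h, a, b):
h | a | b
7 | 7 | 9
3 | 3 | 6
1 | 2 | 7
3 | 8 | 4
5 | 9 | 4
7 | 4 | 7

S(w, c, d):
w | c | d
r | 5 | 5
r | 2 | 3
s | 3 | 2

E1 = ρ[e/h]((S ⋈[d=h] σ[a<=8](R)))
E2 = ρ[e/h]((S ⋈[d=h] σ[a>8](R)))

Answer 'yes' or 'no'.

E1 per-node cardinality:
  S → 3
  R → 6
  σ[a<=8](R) → 5
  (S ⋈[d=h] σ[a<=8](R)) → 2
  ρ[e/h]((S ⋈[d=h] σ[a<=8](R))) → 2
E2 per-node cardinality:
  S → 3
  R → 6
  σ[a>8](R) → 1
  (S ⋈[d=h] σ[a>8](R)) → 1
  ρ[e/h]((S ⋈[d=h] σ[a>8](R))) → 1

E1 result:
w | c | d | e | a | b
r | 2 | 3 | 3 | 3 | 6
r | 2 | 3 | 3 | 8 | 4
E2 result:
w | c | d | e | a | b
r | 5 | 5 | 5 | 9 | 4
Witness: ('r', 2, 3, 3, 8, 4) appears 1× in E1 but 0× in E2.

no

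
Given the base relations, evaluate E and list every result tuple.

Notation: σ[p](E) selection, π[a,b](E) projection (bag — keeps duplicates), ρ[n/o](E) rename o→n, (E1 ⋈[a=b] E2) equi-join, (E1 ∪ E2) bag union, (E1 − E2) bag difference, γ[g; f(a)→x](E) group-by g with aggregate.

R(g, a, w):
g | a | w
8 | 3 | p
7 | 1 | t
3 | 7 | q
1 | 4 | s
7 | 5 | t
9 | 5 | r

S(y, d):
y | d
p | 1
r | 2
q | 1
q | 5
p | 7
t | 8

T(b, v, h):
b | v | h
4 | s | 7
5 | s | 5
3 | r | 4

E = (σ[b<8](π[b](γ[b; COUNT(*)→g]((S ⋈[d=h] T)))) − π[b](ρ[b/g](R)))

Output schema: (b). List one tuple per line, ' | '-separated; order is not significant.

Row counts bottom-up:
  S → 6
  T → 3
  (S ⋈[d=h] T) → 2
  γ[b; COUNT(*)→g]((S ⋈[d=h] T)) → 2
  π[b](γ[b; COUNT(*)→g]((S ⋈[d=h] T))) → 2
  σ[b<8](π[b](γ[b; COUNT(*)→g]((S ⋈[d=h] T)))) → 2
  R → 6
  ρ[b/g](R) → 6
  π[b](ρ[b/g](R)) → 6
  (σ[b<8](π[b](γ[b; COUNT(*)→g]((S ⋈[d=h] T)))) − π[b](ρ[b/g](R))) → 2

== RESULT ==
b
4
5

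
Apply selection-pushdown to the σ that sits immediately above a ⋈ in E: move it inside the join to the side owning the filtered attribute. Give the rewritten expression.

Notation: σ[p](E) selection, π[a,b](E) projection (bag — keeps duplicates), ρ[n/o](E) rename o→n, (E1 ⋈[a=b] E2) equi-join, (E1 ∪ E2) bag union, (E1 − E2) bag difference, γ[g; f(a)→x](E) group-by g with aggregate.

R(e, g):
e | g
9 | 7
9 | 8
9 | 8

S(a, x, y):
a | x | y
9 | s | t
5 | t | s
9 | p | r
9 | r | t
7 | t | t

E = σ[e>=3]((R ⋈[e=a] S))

σ filters on e, owned by the left side.
E' = (σ[e>=3](R) ⋈[e=a] S)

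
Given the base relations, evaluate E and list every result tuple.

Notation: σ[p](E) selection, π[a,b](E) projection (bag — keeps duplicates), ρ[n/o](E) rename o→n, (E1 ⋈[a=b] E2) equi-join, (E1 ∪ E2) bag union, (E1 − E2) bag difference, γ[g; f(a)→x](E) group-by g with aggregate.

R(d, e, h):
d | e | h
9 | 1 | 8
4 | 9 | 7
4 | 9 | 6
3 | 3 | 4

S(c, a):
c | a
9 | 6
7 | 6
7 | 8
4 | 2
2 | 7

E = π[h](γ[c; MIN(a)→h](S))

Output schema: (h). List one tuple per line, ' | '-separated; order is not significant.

Per-node cardinality:
  S → 5
  γ[c; MIN(a)→h](S) → 4
  π[h](γ[c; MIN(a)→h](S)) → 4

== RESULT ==
h
2
6
6
7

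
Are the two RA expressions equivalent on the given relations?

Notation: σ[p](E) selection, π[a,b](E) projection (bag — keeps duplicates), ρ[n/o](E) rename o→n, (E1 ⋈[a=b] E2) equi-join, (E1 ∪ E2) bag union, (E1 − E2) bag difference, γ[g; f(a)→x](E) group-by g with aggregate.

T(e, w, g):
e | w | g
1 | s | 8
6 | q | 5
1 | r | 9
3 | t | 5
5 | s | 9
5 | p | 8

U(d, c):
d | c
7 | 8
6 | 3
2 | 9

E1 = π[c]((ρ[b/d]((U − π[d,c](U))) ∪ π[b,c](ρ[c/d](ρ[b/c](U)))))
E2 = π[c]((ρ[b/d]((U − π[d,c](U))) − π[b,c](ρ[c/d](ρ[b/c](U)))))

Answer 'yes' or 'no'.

E1 row counts bottom-up:
  U → 3
  U → 3
  π[d,c](U) → 3
  (U − π[d,c](U)) → 0
  ρ[b/d]((U − π[d,c](U))) → 0
  U → 3
  ρ[b/c](U) → 3
  ρ[c/d](ρ[b/c](U)) → 3
  π[b,c](ρ[c/d](ρ[b/c](U))) → 3
  (ρ[b/d]((U − π[d,c](U))) ∪ π[b,c](ρ[c/d](ρ[b/c](U)))) → 3
  π[c]((ρ[b/d]((U − π[d,c](U))) ∪ π[b,c](ρ[c/d](ρ[b/c](U))))) → 3
E2 row counts bottom-up:
  U → 3
  U → 3
  π[d,c](U) → 3
  (U − π[d,c](U)) → 0
  ρ[b/d]((U − π[d,c](U))) → 0
  U → 3
  ρ[b/c](U) → 3
  ρ[c/d](ρ[b/c](U)) → 3
  π[b,c](ρ[c/d](ρ[b/c](U))) → 3
  (ρ[b/d]((U − π[d,c](U))) − π[b,c](ρ[c/d](ρ[b/c](U)))) → 0
  π[c]((ρ[b/d]((U − π[d,c](U))) − π[b,c](ρ[c/d](ρ[b/c](U))))) → 0

E1 result:
c
2
6
7
E2 result:
c
(0 rows)
Witness: (6,) appears 1× in E1 but 0× in E2.

no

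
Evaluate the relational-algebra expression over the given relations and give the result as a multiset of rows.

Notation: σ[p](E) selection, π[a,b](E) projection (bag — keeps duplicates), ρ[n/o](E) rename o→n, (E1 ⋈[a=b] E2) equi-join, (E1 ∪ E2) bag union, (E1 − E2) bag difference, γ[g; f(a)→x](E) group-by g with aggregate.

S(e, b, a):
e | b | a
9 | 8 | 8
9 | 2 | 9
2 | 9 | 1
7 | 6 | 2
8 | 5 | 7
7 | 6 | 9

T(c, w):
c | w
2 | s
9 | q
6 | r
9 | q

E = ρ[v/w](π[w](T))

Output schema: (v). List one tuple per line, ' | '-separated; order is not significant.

Subexpression sizes:
  T → 4
  π[w](T) → 4
  ρ[v/w](π[w](T)) → 4

== RESULT ==
v
q
q
r
s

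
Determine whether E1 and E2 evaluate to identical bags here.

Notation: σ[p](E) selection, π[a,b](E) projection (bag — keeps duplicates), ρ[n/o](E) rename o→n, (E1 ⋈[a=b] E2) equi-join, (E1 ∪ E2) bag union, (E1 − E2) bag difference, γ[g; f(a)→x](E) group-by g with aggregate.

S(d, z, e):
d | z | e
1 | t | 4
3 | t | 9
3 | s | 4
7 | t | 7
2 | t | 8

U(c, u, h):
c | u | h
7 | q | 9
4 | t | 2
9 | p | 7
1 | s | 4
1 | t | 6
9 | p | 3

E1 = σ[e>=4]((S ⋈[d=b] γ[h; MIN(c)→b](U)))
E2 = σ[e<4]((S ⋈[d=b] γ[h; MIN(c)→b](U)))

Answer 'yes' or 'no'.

E1 per-node cardinality:
  S → 5
  U → 6
  γ[h; MIN(c)→b](U) → 6
  (S ⋈[d=b] γ[h; MIN(c)→b](U)) → 3
  σ[e>=4]((S ⋈[d=b] γ[h; MIN(c)→b](U))) → 3
E2 per-node cardinality:
  S → 5
  U → 6
  γ[h; MIN(c)→b](U) → 6
  (S ⋈[d=b] γ[h; MIN(c)→b](U)) → 3
  σ[e<4]((S ⋈[d=b] γ[h; MIN(c)→b](U))) → 0

E1 result:
d | z | e | h | b
1 | t | 4 | 4 | 1
1 | t | 4 | 6 | 1
7 | t | 7 | 9 | 7
E2 result:
d | z | e | h | b
(0 rows)
Witness: (7, 't', 7, 9, 7) appears 1× in E1 but 0× in E2.

no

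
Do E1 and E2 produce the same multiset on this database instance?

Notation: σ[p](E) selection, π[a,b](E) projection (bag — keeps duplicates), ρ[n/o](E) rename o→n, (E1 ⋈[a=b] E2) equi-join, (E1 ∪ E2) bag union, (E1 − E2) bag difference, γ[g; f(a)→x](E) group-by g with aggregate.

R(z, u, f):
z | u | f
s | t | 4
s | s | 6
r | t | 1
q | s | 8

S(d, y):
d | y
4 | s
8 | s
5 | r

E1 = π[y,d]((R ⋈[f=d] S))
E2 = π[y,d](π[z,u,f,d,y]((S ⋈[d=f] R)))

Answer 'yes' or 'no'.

E1 row counts bottom-up:
  R → 4
  S → 3
  (R ⋈[f=d] S) → 2
  π[y,d]((R ⋈[f=d] S)) → 2
E2 row counts bottom-up:
  S → 3
  R → 4
  (S ⋈[d=f] R) → 2
  π[z,u,f,d,y]((S ⋈[d=f] R)) → 2
  π[y,d](π[z,u,f,d,y]((S ⋈[d=f] R))) → 2

E1 and E2 produce the same multiset:
y | d
s | 4
s | 8

yes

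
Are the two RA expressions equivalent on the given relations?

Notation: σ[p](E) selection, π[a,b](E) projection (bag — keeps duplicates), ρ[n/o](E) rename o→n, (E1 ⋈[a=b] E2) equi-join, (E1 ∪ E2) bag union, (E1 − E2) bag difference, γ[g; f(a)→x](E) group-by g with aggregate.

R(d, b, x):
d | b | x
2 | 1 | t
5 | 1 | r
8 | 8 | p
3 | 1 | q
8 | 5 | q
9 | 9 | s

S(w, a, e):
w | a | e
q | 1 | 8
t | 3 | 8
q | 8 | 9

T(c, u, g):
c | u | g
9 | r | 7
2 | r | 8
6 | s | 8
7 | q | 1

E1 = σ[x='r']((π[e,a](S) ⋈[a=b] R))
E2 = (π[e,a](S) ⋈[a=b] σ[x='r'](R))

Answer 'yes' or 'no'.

E1 stepwise |·|:
  S → 3
  π[e,a](S) → 3
  R → 6
  (π[e,a](S) ⋈[a=b] R) → 4
  σ[x='r']((π[e,a](S) ⋈[a=b] R)) → 1
E2 stepwise |·|:
  S → 3
  π[e,a](S) → 3
  R → 6
  σ[x='r'](R) → 1
  (π[e,a](S) ⋈[a=b] σ[x='r'](R)) → 1

E1 and E2 produce the same multiset:
e | a | d | b | x
8 | 1 | 5 | 1 | r

yes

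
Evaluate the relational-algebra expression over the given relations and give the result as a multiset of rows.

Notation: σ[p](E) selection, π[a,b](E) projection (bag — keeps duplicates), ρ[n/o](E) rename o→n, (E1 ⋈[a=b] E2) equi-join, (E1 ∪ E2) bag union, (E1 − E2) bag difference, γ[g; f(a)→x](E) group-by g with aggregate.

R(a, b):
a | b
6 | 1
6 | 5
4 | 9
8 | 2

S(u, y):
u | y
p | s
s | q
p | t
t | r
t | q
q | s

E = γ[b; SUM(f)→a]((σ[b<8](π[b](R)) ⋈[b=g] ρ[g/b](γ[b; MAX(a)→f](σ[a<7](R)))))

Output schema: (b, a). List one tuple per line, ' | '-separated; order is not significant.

Stepwise |·|:
  R → 4
  π[b](R) → 4
  σ[b<8](π[b](R)) → 3
  R → 4
  σ[a<7](R) → 3
  γ[b; MAX(a)→f](σ[a<7](R)) → 3
  ρ[g/b](γ[b; MAX(a)→f](σ[a<7](R))) → 3
  (σ[b<8](π[b](R)) ⋈[b=g] ρ[g/b](γ[b; MAX(a)→f](σ[a<7](R)))) → 2
  γ[b; SUM(f)→a]((σ[b<8](π[b](R)) ⋈[b=g] ρ[g/b](γ[b; MAX(a)→f](σ[a<7](R))))) → 2

== RESULT ==
b | a
1 | 6
5 | 6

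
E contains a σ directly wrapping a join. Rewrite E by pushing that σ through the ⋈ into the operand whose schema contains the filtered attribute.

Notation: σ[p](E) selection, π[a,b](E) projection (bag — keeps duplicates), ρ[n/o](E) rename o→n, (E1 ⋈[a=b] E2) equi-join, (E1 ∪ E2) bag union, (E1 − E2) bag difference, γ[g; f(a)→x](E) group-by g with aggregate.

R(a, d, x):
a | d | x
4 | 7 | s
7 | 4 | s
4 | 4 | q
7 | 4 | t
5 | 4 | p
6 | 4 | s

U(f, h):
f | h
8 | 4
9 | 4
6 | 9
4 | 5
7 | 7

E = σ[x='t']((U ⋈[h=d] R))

σ filters on x, owned by the right side.
E' = (U ⋈[h=d] σ[x='t'](R))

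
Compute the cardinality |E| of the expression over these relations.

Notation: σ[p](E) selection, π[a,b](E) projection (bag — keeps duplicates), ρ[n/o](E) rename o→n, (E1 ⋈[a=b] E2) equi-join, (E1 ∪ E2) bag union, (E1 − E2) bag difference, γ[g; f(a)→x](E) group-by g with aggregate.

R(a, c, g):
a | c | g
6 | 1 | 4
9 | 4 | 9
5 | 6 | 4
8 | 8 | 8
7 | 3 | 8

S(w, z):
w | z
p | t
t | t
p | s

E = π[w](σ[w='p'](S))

Row counts bottom-up:
  S → 3
  σ[w='p'](S) → 2
  π[w](σ[w='p'](S)) → 2

|E| = 2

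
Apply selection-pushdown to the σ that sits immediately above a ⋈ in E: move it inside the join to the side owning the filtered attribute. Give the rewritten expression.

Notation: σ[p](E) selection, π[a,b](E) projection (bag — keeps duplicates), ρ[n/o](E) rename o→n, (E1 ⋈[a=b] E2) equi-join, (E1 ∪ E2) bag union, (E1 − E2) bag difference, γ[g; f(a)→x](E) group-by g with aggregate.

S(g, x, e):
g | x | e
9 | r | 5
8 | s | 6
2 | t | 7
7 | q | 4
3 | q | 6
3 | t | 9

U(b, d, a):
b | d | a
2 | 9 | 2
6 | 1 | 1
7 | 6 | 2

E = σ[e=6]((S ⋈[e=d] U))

σ filters on e, owned by the left side.
E' = (σ[e=6](S) ⋈[e=d] U)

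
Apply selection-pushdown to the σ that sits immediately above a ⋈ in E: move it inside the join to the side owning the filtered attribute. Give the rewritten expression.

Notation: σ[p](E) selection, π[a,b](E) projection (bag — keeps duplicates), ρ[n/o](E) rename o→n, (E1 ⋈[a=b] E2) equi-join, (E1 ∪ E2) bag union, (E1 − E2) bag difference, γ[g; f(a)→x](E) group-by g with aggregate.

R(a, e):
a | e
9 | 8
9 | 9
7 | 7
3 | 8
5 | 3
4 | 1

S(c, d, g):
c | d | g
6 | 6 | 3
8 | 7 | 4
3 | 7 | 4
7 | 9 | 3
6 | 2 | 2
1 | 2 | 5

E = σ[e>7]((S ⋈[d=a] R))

σ filters on e, owned by the right side.
E' = (S ⋈[d=a] σ[e>7](R))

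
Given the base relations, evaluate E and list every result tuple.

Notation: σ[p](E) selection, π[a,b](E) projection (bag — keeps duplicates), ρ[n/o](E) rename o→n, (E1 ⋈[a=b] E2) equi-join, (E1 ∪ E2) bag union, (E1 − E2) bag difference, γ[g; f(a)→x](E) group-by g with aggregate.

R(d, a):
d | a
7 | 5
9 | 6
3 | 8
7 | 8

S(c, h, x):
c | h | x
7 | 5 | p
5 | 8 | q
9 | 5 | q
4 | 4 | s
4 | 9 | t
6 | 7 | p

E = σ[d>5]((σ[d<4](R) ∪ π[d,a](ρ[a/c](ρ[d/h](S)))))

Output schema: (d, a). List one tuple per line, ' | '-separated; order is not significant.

Stepwise |·|:
  R → 4
  σ[d<4](R) → 1
  S → 6
  ρ[d/h](S) → 6
  ρ[a/c](ρ[d/h](S)) → 6
  π[d,a](ρ[a/c](ρ[d/h](S))) → 6
  (σ[d<4](R) ∪ π[d,a](ρ[a/c](ρ[d/h](S)))) → 7
  σ[d>5]((σ[d<4](R) ∪ π[d,a](ρ[a/c](ρ[d/h](S))))) → 3

== RESULT ==
d | a
7 | 6
8 | 5
9 | 4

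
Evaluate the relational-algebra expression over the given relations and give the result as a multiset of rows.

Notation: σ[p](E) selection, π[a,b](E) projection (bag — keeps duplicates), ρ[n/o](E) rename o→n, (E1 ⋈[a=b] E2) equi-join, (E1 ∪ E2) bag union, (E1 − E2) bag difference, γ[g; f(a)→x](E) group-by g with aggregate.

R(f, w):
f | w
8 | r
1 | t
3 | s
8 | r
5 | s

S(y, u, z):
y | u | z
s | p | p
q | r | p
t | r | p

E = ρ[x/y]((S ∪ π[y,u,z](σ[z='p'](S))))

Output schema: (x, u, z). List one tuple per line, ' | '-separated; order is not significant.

Row counts bottom-up:
  S → 3
  S → 3
  σ[z='p'](S) → 3
  π[y,u,z](σ[z='p'](S)) → 3
  (S ∪ π[y,u,z](σ[z='p'](S))) → 6
  ρ[x/y]((S ∪ π[y,u,z](σ[z='p'](S)))) → 6

== RESULT ==
x | u | z
q | r | p
q | r | p
s | p | p
s | p | p
t | r | p
t | r | p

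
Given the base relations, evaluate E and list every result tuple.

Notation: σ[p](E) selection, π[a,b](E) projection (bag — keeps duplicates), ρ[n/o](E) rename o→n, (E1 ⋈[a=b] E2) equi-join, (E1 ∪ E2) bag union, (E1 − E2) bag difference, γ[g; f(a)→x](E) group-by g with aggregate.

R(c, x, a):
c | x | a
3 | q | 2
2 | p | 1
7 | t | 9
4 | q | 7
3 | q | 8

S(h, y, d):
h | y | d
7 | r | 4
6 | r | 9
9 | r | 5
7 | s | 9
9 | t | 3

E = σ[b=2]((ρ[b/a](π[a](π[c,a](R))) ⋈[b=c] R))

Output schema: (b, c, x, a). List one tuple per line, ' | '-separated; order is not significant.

Per-node cardinality:
  R → 5
  π[c,a](R) → 5
  π[a](π[c,a](R)) → 5
  ρ[b/a](π[a](π[c,a](R))) → 5
  R → 5
  (ρ[b/a](π[a](π[c,a](R))) ⋈[b=c] R) → 2
  σ[b=2]((ρ[b/a](π[a](π[c,a](R))) ⋈[b=c] R)) → 1

== RESULT ==
b | c | x | a
2 | 2 | p | 1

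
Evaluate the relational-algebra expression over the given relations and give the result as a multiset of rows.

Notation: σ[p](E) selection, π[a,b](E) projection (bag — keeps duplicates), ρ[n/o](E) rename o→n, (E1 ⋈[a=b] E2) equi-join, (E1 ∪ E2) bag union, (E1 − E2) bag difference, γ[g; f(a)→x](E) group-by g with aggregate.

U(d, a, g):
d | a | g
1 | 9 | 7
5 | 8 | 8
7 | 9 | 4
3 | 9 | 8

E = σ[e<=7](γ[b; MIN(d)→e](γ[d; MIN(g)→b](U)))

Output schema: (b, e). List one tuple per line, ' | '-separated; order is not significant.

Subexpression sizes:
  U → 4
  γ[d; MIN(g)→b](U) → 4
  γ[b; MIN(d)→e](γ[d; MIN(g)→b](U)) → 3
  σ[e<=7](γ[b; MIN(d)→e](γ[d; MIN(g)→b](U))) → 3

== RESULT ==
b | e
4 | 7
7 | 1
8 | 3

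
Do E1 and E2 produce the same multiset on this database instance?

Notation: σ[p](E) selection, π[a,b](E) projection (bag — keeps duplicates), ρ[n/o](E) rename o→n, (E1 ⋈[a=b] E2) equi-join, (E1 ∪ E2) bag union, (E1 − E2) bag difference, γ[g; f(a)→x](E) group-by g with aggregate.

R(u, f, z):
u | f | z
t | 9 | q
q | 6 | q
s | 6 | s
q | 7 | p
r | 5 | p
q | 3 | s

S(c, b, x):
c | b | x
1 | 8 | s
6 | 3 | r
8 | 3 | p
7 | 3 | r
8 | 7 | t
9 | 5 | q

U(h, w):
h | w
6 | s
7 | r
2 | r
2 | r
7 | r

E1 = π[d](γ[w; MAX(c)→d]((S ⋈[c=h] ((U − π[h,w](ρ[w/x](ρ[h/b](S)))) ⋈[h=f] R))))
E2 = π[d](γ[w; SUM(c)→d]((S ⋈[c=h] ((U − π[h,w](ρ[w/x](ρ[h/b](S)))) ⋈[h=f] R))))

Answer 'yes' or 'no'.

E1 stepwise |·|:
  S → 6
  U → 5
  S → 6
  ρ[h/b](S) → 6
  ρ[w/x](ρ[h/b](S)) → 6
  π[h,w](ρ[w/x](ρ[h/b](S))) → 6
  (U − π[h,w](ρ[w/x](ρ[h/b](S)))) → 5
  R → 6
  ((U − π[h,w](ρ[w/x](ρ[h/b](S)))) ⋈[h=f] R) → 4
  (S ⋈[c=h] ((U − π[h,w](ρ[w/x](ρ[h/b](S)))) ⋈[h=f] R)) → 4
  γ[w; MAX(c)→d]((S ⋈[c=h] ((U − π[h,w](ρ[w/x](ρ[h/b](S)))) ⋈[h=f] R))) → 2
  π[d](γ[w; MAX(c)→d]((S ⋈[c=h] ((U − π[h,w](ρ[w/x](ρ[h/b](S)))) ⋈[h=f] R)))) → 2
E2 stepwise |·|:
  S → 6
  U → 5
  S → 6
  ρ[h/b](S) → 6
  ρ[w/x](ρ[h/b](S)) → 6
  π[h,w](ρ[w/x](ρ[h/b](S))) → 6
  (U − π[h,w](ρ[w/x](ρ[h/b](S)))) → 5
  R → 6
  ((U − π[h,w](ρ[w/x](ρ[h/b](S)))) ⋈[h=f] R) → 4
  (S ⋈[c=h] ((U − π[h,w](ρ[w/x](ρ[h/b](S)))) ⋈[h=f] R)) → 4
  γ[w; SUM(c)→d]((S ⋈[c=h] ((U − π[h,w](ρ[w/x](ρ[h/b](S)))) ⋈[h=f] R))) → 2
  π[d](γ[w; SUM(c)→d]((S ⋈[c=h] ((U − π[h,w](ρ[w/x](ρ[h/b](S)))) ⋈[h=f] R)))) → 2

E1 result:
d
6
7
E2 result:
d
12
14
Witness: (6,) appears 1× in E1 but 0× in E2.

no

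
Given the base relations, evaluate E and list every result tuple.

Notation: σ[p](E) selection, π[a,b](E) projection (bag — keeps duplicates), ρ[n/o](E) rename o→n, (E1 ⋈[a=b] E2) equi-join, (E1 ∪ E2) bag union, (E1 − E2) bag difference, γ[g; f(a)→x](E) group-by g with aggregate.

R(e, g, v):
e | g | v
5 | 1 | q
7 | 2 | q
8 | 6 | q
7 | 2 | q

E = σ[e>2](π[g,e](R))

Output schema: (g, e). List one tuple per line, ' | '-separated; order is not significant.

Row counts bottom-up:
  R → 4
  π[g,e](R) → 4
  σ[e>2](π[g,e](R)) → 4

== RESULT ==
g | e
1 | 5
2 | 7
2 | 7
6 | 8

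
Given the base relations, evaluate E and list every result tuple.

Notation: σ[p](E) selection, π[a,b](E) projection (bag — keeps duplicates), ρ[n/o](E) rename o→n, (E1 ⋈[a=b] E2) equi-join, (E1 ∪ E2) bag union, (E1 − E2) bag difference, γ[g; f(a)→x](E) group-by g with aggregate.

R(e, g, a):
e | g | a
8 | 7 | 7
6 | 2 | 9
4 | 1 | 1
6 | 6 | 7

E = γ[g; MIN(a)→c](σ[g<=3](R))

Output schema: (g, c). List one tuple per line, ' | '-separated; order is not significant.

Subexpression sizes:
  R → 4
  σ[g<=3](R) → 2
  γ[g; MIN(a)→c](σ[g<=3](R)) → 2

== RESULT ==
g | c
1 | 1
2 | 9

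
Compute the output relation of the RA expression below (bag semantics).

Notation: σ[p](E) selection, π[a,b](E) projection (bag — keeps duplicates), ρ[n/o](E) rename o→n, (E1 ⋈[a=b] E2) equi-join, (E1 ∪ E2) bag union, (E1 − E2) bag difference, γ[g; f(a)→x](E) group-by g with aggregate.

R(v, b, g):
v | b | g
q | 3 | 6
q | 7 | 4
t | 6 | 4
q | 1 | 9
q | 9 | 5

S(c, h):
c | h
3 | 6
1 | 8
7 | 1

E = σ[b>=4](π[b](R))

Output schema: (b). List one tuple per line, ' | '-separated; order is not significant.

Subexpression sizes:
  R → 5
  π[b](R) → 5
  σ[b>=4](π[b](R)) → 3

== RESULT ==
b
6
7
9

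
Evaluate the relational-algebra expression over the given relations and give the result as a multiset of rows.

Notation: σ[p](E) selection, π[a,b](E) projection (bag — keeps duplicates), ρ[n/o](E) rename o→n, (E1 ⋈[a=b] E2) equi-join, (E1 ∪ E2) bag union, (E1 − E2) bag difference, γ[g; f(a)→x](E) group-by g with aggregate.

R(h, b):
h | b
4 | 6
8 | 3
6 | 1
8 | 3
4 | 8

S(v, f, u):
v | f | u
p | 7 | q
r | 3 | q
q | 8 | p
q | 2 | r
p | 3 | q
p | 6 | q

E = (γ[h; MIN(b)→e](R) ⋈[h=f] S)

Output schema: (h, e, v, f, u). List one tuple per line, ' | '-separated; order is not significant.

Stepwise |·|:
  R → 5
  γ[h; MIN(b)→e](R) → 3
  S → 6
  (γ[h; MIN(b)→e](R) ⋈[h=f] S) → 2

== RESULT ==
h | e | v | f | u
6 | 1 | p | 6 | q
8 | 3 | q | 8 | p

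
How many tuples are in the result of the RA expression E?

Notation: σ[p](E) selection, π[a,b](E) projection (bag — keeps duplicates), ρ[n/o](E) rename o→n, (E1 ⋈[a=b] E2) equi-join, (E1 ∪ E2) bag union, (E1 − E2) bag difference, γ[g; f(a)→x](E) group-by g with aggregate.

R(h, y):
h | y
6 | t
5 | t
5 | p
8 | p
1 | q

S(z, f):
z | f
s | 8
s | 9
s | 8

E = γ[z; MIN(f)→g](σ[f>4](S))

Subexpression sizes:
  S → 3
  σ[f>4](S) → 3
  γ[z; MIN(f)→g](σ[f>4](S)) → 1

|E| = 1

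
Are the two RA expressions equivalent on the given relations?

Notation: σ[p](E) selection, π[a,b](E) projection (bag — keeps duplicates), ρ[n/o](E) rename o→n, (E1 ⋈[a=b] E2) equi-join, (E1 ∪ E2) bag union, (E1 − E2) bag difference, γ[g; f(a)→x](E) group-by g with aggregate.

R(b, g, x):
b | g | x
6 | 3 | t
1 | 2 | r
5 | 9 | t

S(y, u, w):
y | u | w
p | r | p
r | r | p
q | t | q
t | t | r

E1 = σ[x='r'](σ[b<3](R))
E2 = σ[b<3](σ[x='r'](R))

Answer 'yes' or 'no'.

E1 subexpression sizes:
  R → 3
  σ[b<3](R) → 1
  σ[x='r'](σ[b<3](R)) → 1
E2 subexpression sizes:
  R → 3
  σ[x='r'](R) → 1
  σ[b<3](σ[x='r'](R)) → 1

E1 and E2 produce the same multiset:
b | g | x
1 | 2 | r

yes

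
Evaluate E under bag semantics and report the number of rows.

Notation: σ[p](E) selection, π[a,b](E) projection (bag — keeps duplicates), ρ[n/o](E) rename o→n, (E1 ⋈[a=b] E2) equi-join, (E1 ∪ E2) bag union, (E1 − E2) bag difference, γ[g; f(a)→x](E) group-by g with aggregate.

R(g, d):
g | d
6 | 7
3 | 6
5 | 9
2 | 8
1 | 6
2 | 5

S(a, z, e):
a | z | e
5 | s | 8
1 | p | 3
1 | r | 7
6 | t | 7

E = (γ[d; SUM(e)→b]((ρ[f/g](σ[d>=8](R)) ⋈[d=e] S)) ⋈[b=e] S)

Row counts bottom-up:
  R → 6
  σ[d>=8](R) → 2
  ρ[f/g](σ[d>=8](R)) → 2
  S → 4
  (ρ[f/g](σ[d>=8](R)) ⋈[d=e] S) → 1
  γ[d; SUM(e)→b]((ρ[f/g](σ[d>=8](R)) ⋈[d=e] S)) → 1
  S → 4
  (γ[d; SUM(e)→b]((ρ[f/g](σ[d>=8](R)) ⋈[d=e] S)) ⋈[b=e] S) → 1

|E| = 1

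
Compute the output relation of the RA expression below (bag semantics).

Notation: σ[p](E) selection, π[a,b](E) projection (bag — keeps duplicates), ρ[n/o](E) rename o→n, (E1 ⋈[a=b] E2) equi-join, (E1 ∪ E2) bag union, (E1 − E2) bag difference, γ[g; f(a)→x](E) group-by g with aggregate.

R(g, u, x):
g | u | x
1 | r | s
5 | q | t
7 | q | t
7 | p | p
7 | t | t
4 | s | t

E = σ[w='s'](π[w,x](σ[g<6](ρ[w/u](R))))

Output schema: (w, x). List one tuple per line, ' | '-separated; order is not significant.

Stepwise |·|:
  R → 6
  ρ[w/u](R) → 6
  σ[g<6](ρ[w/u](R)) → 3
  π[w,x](σ[g<6](ρ[w/u](R))) → 3
  σ[w='s'](π[w,x](σ[g<6](ρ[w/u](R)))) → 1

== RESULT ==
w | x
s | t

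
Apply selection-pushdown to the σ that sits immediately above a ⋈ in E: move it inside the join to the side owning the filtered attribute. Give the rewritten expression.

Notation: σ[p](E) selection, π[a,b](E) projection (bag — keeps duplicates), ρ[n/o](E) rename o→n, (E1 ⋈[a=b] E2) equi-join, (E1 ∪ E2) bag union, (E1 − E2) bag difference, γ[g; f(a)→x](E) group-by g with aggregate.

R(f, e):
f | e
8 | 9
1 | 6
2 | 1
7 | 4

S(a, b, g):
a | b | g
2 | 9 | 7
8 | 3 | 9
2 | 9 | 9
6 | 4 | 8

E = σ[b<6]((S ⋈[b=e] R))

σ filters on b, owned by the left side.
E' = (σ[b<6](S) ⋈[b=e] R)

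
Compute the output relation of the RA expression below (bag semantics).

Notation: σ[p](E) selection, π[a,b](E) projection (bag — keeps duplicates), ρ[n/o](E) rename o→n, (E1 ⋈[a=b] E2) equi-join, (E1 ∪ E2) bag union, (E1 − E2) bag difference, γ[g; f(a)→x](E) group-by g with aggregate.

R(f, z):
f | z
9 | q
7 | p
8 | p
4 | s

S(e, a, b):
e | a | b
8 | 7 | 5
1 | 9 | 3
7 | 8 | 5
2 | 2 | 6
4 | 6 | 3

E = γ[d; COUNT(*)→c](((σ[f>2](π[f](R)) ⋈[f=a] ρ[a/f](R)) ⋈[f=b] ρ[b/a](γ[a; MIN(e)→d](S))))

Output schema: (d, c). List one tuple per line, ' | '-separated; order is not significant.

Row counts bottom-up:
  R → 4
  π[f](R) → 4
  σ[f>2](π[f](R)) → 4
  R → 4
  ρ[a/f](R) → 4
  (σ[f>2](π[f](R)) ⋈[f=a] ρ[a/f](R)) → 4
  S → 5
  γ[a; MIN(e)→d](S) → 5
  ρ[b/a](γ[a; MIN(e)→d](S)) → 5
  ((σ[f>2](π[f](R)) ⋈[f=a] ρ[a/f](R)) ⋈[f=b] ρ[b/a](γ[a; MIN(e)→d](S))) → 3
  γ[d; COUNT(*)→c](((σ[f>2](π[f](R)) ⋈[f=a] ρ[a/f](R)) ⋈[f=b] ρ[b/a](γ[a; MIN(e)→d](S)))) → 3

== RESULT ==
d | c
1 | 1
7 | 1
8 | 1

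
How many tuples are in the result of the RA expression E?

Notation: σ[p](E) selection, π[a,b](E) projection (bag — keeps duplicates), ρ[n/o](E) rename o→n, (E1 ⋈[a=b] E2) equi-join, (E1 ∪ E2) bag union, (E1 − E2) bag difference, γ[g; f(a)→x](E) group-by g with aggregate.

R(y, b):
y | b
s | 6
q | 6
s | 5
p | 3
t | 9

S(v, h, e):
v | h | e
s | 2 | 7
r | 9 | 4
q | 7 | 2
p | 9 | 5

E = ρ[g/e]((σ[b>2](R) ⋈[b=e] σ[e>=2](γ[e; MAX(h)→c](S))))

Row counts bottom-up:
  R → 5
  σ[b>2](R) → 5
  S → 4
  γ[e; MAX(h)→c](S) → 4
  σ[e>=2](γ[e; MAX(h)→c](S)) → 4
  (σ[b>2](R) ⋈[b=e] σ[e>=2](γ[e; MAX(h)→c](S))) → 1
  ρ[g/e]((σ[b>2](R) ⋈[b=e] σ[e>=2](γ[e; MAX(h)→c](S)))) → 1

|E| = 1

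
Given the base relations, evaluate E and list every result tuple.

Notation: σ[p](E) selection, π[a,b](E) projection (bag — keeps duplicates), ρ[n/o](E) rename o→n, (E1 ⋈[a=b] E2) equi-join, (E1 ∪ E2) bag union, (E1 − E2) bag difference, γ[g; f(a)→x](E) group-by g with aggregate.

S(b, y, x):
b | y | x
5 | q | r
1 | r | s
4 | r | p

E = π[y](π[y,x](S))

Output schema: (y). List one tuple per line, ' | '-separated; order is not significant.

Stepwise |·|:
  S → 3
  π[y,x](S) → 3
  π[y](π[y,x](S)) → 3

== RESULT ==
y
q
r
r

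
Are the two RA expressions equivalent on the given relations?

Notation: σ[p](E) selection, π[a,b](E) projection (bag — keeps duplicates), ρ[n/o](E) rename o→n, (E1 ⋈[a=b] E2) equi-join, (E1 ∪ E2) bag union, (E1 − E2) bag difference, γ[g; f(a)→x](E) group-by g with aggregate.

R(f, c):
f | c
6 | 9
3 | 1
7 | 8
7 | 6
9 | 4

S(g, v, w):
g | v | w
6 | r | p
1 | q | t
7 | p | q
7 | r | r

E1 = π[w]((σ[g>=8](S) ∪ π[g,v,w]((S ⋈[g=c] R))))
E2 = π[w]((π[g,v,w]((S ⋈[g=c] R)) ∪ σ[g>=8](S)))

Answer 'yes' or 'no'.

E1 subexpression sizes:
  S → 4
  σ[g>=8](S) → 0
  S → 4
  R → 5
  (S ⋈[g=c] R) → 2
  π[g,v,w]((S ⋈[g=c] R)) → 2
  (σ[g>=8](S) ∪ π[g,v,w]((S ⋈[g=c] R))) → 2
  π[w]((σ[g>=8](S) ∪ π[g,v,w]((S ⋈[g=c] R)))) → 2
E2 subexpression sizes:
  S → 4
  R → 5
  (S ⋈[g=c] R) → 2
  π[g,v,w]((S ⋈[g=c] R)) → 2
  S → 4
  σ[g>=8](S) → 0
  (π[g,v,w]((S ⋈[g=c] R)) ∪ σ[g>=8](S)) → 2
  π[w]((π[g,v,w]((S ⋈[g=c] R)) ∪ σ[g>=8](S))) → 2

E1 and E2 produce the same multiset:
w
p
t

yes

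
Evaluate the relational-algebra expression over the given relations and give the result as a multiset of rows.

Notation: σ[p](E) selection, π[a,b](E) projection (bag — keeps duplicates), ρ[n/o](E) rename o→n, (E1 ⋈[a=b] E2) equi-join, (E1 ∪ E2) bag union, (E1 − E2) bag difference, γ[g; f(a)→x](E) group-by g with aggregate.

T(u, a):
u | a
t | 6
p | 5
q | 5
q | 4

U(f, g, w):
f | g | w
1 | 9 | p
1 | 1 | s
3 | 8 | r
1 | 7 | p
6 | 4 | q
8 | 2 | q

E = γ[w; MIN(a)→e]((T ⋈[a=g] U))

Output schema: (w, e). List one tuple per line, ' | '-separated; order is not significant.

Subexpression sizes:
  T → 4
  U → 6
  (T ⋈[a=g] U) → 1
  γ[w; MIN(a)→e]((T ⋈[a=g] U)) → 1

== RESULT ==
w | e
q | 4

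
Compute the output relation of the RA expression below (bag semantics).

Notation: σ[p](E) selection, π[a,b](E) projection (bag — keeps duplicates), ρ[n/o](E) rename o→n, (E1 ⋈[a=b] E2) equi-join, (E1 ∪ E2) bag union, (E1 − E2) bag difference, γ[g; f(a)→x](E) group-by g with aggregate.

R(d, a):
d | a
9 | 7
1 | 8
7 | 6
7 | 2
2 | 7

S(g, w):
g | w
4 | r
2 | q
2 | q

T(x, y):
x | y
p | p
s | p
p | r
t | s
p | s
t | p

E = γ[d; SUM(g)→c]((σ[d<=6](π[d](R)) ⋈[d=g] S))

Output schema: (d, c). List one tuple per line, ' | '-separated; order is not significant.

Row counts bottom-up:
  R → 5
  π[d](R) → 5
  σ[d<=6](π[d](R)) → 2
  S → 3
  (σ[d<=6](π[d](R)) ⋈[d=g] S) → 2
  γ[d; SUM(g)→c]((σ[d<=6](π[d](R)) ⋈[d=g] S)) → 1

== RESULT ==
d | c
2 | 4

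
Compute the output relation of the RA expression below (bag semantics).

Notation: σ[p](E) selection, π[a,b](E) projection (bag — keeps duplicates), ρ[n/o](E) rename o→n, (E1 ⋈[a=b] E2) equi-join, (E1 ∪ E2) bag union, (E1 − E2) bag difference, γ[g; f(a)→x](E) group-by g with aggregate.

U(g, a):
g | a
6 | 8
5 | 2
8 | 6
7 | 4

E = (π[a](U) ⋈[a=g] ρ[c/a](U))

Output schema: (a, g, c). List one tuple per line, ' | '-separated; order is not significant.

Stepwise |·|:
  U → 4
  π[a](U) → 4
  U → 4
  ρ[c/a](U) → 4
  (π[a](U) ⋈[a=g] ρ[c/a](U)) → 2

== RESULT ==
a | g | c
6 | 6 | 8
8 | 8 | 6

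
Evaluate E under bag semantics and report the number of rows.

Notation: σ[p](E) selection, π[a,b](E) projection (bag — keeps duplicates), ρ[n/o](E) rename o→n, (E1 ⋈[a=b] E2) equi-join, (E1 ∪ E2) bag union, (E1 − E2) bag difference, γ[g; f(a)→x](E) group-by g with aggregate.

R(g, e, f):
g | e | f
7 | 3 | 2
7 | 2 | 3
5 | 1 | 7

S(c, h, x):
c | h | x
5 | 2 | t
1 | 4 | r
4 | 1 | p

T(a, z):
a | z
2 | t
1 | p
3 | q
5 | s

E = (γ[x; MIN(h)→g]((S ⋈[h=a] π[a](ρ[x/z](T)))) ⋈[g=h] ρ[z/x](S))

Subexpression sizes:
  S → 3
  T → 4
  ρ[x/z](T) → 4
  π[a](ρ[x/z](T)) → 4
  (S ⋈[h=a] π[a](ρ[x/z](T))) → 2
  γ[x; MIN(h)→g]((S ⋈[h=a] π[a](ρ[x/z](T)))) → 2
  S → 3
  ρ[z/x](S) → 3
  (γ[x; MIN(h)→g]((S ⋈[h=a] π[a](ρ[x/z](T)))) ⋈[g=h] ρ[z/x](S)) → 2

|E| = 2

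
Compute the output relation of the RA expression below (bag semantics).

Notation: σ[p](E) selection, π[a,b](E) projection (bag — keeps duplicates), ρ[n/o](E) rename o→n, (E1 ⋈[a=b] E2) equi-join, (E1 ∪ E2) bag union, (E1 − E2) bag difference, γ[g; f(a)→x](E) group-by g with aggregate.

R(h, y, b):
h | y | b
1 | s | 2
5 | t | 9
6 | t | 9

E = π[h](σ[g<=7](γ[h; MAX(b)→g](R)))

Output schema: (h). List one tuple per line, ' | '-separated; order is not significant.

Subexpression sizes:
  R → 3
  γ[h; MAX(b)→g](R) → 3
  σ[g<=7](γ[h; MAX(b)→g](R)) → 1
  π[h](σ[g<=7](γ[h; MAX(b)→g](R))) → 1

== RESULT ==
h
1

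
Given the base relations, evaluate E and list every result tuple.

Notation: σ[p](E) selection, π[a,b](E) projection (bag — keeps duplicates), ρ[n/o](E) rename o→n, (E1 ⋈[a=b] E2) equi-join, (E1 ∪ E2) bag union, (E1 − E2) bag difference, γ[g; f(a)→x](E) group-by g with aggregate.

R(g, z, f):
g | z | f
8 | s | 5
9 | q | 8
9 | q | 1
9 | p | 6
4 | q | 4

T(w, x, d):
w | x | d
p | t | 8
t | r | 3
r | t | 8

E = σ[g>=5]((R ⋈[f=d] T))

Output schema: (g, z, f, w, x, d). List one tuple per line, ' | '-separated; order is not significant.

Row counts bottom-up:
  R → 5
  T → 3
  (R ⋈[f=d] T) → 2
  σ[g>=5]((R ⋈[f=d] T)) → 2

== RESULT ==
g | z | f | w | x | d
9 | q | 8 | p | t | 8
9 | q | 8 | r | t | 8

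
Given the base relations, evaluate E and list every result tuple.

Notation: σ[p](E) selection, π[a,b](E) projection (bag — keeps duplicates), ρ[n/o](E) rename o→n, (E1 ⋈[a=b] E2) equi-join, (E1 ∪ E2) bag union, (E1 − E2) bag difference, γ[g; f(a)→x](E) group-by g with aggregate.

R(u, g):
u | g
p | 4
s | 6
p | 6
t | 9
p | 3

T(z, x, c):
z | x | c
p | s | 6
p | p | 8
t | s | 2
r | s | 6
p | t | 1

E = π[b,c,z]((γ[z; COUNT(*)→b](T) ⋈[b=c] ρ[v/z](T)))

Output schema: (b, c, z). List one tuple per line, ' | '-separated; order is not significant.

Row counts bottom-up:
  T → 5
  γ[z; COUNT(*)→b](T) → 3
  T → 5
  ρ[v/z](T) → 5
  (γ[z; COUNT(*)→b](T) ⋈[b=c] ρ[v/z](T)) → 2
  π[b,c,z]((γ[z; COUNT(*)→b](T) ⋈[b=c] ρ[v/z](T))) → 2

== RESULT ==
b | c | z
1 | 1 | r
1 | 1 | t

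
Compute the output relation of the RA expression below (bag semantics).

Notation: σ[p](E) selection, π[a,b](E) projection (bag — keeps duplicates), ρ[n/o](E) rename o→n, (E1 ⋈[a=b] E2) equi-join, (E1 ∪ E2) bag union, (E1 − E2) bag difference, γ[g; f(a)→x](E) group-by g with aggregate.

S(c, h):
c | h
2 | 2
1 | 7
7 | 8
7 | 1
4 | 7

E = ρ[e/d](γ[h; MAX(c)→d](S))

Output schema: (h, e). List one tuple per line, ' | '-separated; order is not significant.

Row counts bottom-up:
  S → 5
  γ[h; MAX(c)→d](S) → 4
  ρ[e/d](γ[h; MAX(c)→d](S)) → 4

== RESULT ==
h | e
1 | 7
2 | 2
7 | 4
8 | 7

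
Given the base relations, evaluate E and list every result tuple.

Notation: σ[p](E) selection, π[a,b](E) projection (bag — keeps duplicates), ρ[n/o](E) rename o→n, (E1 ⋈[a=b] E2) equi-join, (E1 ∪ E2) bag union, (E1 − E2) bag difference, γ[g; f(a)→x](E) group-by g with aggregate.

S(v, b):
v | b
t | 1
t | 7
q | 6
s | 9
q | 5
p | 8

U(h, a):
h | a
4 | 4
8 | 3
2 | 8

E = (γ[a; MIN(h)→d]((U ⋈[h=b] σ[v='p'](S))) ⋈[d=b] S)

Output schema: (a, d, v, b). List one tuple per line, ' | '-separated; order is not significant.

Subexpression sizes:
  U → 3
  S → 6
  σ[v='p'](S) → 1
  (U ⋈[h=b] σ[v='p'](S)) → 1
  γ[a; MIN(h)→d]((U ⋈[h=b] σ[v='p'](S))) → 1
  S → 6
  (γ[a; MIN(h)→d]((U ⋈[h=b] σ[v='p'](S))) ⋈[d=b] S) → 1

== RESULT ==
a | d | v | b
3 | 8 | p | 8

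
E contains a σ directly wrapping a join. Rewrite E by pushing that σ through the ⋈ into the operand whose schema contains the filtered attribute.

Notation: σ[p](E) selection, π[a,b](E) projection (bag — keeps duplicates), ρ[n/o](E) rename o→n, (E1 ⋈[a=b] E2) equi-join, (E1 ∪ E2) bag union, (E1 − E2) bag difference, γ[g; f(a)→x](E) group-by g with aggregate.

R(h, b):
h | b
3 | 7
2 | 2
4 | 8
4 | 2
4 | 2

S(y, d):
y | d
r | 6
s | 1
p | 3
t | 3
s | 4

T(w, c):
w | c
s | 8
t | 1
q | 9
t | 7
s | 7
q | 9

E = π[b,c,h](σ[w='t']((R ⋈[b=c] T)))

σ filters on w, owned by the right side.
E' = π[b,c,h]((R ⋈[b=c] σ[w='t'](T)))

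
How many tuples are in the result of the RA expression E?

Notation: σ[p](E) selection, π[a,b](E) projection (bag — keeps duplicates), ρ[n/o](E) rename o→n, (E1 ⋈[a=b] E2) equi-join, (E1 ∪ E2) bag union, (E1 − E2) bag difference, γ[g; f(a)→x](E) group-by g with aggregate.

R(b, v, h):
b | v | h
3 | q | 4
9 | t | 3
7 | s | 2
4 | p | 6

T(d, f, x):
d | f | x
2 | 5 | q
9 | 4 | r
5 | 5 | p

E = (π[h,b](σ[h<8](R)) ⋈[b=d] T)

Row counts bottom-up:
  R → 4
  σ[h<8](R) → 4
  π[h,b](σ[h<8](R)) → 4
  T → 3
  (π[h,b](σ[h<8](R)) ⋈[b=d] T) → 1

|E| = 1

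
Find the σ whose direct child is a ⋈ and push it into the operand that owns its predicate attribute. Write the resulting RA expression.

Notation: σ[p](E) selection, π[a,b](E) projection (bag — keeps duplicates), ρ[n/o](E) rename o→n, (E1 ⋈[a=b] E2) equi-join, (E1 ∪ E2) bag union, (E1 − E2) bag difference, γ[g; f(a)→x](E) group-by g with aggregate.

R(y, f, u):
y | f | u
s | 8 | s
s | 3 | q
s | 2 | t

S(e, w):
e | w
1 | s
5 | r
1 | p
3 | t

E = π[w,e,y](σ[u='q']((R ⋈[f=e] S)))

σ filters on u, owned by the left side.
E' = π[w,e,y]((σ[u='q'](R) ⋈[f=e] S))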